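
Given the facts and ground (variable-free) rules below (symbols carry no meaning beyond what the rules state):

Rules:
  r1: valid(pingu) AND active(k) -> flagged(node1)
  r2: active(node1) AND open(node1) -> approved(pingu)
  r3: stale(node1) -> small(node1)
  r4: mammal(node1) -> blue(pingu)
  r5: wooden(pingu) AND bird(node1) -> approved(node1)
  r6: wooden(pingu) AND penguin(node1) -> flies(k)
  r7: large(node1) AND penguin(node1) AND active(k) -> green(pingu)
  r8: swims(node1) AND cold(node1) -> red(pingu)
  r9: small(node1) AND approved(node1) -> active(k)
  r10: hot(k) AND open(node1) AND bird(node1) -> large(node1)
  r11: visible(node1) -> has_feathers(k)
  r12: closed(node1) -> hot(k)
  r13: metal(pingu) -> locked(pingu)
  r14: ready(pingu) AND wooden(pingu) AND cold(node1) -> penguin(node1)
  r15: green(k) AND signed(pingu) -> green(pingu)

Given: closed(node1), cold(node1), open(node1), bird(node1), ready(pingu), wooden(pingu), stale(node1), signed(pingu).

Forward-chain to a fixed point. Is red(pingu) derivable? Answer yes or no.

Round 1 — r3, r5, r12, r14, derive small(node1), approved(node1), hot(k), penguin(node1).
Round 2 — r6, r9, r10, derive flies(k), active(k), large(node1).
Round 3 — r7, derive green(pingu).
Fixed point reached. red(pingu) is concluded only by r8; r8 needs swims(node1) (never derived).

no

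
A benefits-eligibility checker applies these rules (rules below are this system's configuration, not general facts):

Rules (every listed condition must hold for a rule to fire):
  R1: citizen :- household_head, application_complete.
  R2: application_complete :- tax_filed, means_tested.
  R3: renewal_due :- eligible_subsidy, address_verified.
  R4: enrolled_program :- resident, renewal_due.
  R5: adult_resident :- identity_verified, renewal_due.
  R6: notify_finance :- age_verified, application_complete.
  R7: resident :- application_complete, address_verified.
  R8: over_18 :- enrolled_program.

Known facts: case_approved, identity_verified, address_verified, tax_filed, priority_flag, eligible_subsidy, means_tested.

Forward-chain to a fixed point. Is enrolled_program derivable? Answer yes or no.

yes

Round 1: R2 [application_complete :- tax_filed, means_tested.]; R3 [renewal_due :- eligible_subsidy, address_verified.]. New: application_complete, renewal_due.
Round 2: R5 [adult_resident :- identity_verified, renewal_due.]; R7 [resident :- application_complete, address_verified.]. New: adult_resident, resident.
Round 3: R4 [enrolled_program :- resident, renewal_due.]. New: enrolled_program.
Round 4: R8 [over_18 :- enrolled_program.]. New: over_18.
enrolled_program appears in round 3, so it is derivable.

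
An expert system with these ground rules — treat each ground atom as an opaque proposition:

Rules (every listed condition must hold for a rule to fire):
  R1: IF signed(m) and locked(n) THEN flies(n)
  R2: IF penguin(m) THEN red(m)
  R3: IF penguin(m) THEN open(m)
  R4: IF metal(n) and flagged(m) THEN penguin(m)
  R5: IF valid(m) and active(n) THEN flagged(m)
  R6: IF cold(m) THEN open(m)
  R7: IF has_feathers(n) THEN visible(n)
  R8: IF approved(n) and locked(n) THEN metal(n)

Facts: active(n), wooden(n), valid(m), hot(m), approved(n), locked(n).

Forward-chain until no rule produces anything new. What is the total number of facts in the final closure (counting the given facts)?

11

[1] R5 [IF valid(m) and active(n) THEN flagged(m)]; R8 [IF approved(n) and locked(n) THEN metal(n)]. ⇒ new: flagged(m), metal(n).
[2] R4 [IF metal(n) and flagged(m) THEN penguin(m)]. ⇒ new: penguin(m).
[3] R2 [IF penguin(m) THEN red(m)]; R3 [IF penguin(m) THEN open(m)]. ⇒ new: red(m), open(m).
Closure: {active(n), approved(n), flagged(m), hot(m), locked(n), metal(n), open(m), penguin(m), red(m), valid(m), wooden(n)} — 11 facts.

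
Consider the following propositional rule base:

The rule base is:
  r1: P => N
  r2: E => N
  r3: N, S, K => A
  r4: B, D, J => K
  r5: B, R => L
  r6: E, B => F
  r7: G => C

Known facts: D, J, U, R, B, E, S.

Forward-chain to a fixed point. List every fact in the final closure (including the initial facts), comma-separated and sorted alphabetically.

A, B, D, E, F, J, K, L, N, R, S, U

Round 1: r2 [E => N]; r4 [B, D, J => K]; r5 [B, R => L]; r6 [E, B => F]. New: N, K, L, F.
Round 2: r3 [N, S, K => A]. New: A.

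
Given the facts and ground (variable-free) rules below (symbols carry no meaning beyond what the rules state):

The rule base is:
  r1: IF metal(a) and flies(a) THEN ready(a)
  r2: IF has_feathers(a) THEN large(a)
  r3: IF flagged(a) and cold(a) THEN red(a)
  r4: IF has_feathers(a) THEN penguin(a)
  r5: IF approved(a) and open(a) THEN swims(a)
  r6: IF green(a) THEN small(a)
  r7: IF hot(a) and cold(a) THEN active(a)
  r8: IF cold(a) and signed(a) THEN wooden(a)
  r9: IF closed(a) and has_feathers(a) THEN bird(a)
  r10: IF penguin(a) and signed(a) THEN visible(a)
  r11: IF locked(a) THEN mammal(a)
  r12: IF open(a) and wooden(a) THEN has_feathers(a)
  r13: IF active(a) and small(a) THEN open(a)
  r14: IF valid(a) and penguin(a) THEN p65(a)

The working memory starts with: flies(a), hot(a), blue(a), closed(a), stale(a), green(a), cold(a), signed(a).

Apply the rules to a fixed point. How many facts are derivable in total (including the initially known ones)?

17

Round 1 — r6, r7, r8, derive small(a), active(a), wooden(a).
Round 2 — r13, derive open(a).
Round 3 — r12, derive has_feathers(a).
Round 4 — r2, r4, r9, derive large(a), penguin(a), bird(a).
Round 5 — r10, derive visible(a).
Closure: {active(a), bird(a), blue(a), closed(a), cold(a), flies(a), green(a), has_feathers(a), hot(a), large(a), open(a), penguin(a), signed(a), small(a), stale(a), visible(a), wooden(a)} — 17 facts.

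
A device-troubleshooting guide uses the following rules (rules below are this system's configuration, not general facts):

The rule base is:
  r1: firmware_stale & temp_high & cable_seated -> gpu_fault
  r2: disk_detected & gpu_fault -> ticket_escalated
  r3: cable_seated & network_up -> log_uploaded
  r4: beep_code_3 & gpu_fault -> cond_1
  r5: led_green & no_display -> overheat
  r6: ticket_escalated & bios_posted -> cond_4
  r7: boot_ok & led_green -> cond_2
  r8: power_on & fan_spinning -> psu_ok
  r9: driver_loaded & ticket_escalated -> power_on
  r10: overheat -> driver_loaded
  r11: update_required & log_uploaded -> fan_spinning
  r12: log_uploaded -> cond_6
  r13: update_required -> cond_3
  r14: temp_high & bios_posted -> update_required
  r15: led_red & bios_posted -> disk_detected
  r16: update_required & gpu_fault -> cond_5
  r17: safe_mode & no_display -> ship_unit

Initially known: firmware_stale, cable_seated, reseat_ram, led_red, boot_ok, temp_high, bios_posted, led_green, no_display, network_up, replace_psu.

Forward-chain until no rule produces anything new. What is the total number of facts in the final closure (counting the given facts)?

Round 1: r1 [firmware_stale & temp_high & cable_seated -> gpu_fault]; r3 [cable_seated & network_up -> log_uploaded]; r5 [led_green & no_display -> overheat]; r7 [boot_ok & led_green -> cond_2]; r14 [temp_high & bios_posted -> update_required]; r15 [led_red & bios_posted -> disk_detected]. Adds gpu_fault, log_uploaded, overheat, cond_2, update_required, disk_detected.
Round 2: r2 [disk_detected & gpu_fault -> ticket_escalated]; r10 [overheat -> driver_loaded]; r11 [update_required & log_uploaded -> fan_spinning]; r12 [log_uploaded -> cond_6]; r13 [update_required -> cond_3]; r16 [update_required & gpu_fault -> cond_5]. Adds ticket_escalated, driver_loaded, fan_spinning, cond_6, cond_3, cond_5.
Round 3: r6 [ticket_escalated & bios_posted -> cond_4]; r9 [driver_loaded & ticket_escalated -> power_on]. Adds cond_4, power_on.
Round 4: r8 [power_on & fan_spinning -> psu_ok]. Adds psu_ok.
Closure: {bios_posted, boot_ok, cable_seated, cond_2, cond_3, cond_4, cond_5, cond_6, disk_detected, driver_loaded, fan_spinning, firmware_stale, gpu_fault, led_green, led_red, log_uploaded, network_up, no_display, overheat, power_on, psu_ok, replace_psu, reseat_ram, temp_high, ticket_escalated, update_required} — 26 facts.

26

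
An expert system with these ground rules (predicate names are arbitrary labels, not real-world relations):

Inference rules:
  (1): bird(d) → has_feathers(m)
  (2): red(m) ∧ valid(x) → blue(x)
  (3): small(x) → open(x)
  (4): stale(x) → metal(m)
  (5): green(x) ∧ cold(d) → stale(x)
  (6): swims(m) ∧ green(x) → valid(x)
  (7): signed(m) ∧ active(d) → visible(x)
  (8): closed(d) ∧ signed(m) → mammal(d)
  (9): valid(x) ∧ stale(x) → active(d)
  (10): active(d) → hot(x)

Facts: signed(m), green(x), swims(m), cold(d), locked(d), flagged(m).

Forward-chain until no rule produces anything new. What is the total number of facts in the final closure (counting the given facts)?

12

Round 1 — (5), (6), derive stale(x), valid(x).
Round 2 — (4), (9), derive metal(m), active(d).
Round 3 — (7), (10), derive visible(x), hot(x).
Closure: {active(d), cold(d), flagged(m), green(x), hot(x), locked(d), metal(m), signed(m), stale(x), swims(m), valid(x), visible(x)} — 12 facts.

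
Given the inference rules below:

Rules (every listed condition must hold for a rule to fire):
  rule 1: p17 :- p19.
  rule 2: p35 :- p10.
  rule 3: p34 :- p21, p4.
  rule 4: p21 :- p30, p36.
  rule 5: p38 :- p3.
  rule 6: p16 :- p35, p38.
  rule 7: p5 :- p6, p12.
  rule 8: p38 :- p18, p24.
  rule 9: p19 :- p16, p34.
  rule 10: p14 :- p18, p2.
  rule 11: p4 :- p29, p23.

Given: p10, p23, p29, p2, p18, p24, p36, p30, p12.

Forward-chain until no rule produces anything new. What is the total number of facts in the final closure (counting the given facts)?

[1] rule 2 [p35 :- p10.]; rule 4 [p21 :- p30, p36.]; rule 8 [p38 :- p18, p24.]; rule 10 [p14 :- p18, p2.]; rule 11 [p4 :- p29, p23.]. ⇒ new: p35, p21, p38, p14, p4.
[2] rule 3 [p34 :- p21, p4.]; rule 6 [p16 :- p35, p38.]. ⇒ new: p34, p16.
[3] rule 9 [p19 :- p16, p34.]. ⇒ new: p19.
[4] rule 1 [p17 :- p19.]. ⇒ new: p17.
Closure: {p10, p12, p14, p16, p17, p18, p19, p2, p21, p23, p24, p29, p30, p34, p35, p36, p38, p4} — 18 facts.

18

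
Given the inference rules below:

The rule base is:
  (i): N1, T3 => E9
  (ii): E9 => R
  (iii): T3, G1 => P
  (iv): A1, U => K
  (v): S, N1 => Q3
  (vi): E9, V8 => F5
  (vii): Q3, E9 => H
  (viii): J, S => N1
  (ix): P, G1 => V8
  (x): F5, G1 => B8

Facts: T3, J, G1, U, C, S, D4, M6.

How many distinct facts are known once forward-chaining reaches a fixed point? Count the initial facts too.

17

Round 1: (iii) [T3, G1 => P]; (viii) [J, S => N1]. New: P, N1.
Round 2: (i) [N1, T3 => E9]; (v) [S, N1 => Q3]; (ix) [P, G1 => V8]. New: E9, Q3, V8.
Round 3: (ii) [E9 => R]; (vi) [E9, V8 => F5]; (vii) [Q3, E9 => H]. New: R, F5, H.
Round 4: (x) [F5, G1 => B8]. New: B8.
Closure: {B8, C, D4, E9, F5, G1, H, J, M6, N1, P, Q3, R, S, T3, U, V8} — 17 facts.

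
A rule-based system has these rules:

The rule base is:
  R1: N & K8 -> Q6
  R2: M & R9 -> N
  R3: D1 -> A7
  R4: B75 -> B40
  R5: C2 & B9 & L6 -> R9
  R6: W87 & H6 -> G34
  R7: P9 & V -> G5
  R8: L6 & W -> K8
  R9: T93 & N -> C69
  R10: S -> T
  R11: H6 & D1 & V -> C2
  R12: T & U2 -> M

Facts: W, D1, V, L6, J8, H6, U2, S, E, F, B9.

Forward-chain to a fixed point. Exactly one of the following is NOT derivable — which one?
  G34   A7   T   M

Round 1: R3 [D1 -> A7]; R8 [L6 & W -> K8]; R10 [S -> T]; R11 [H6 & D1 & V -> C2]. New: A7, K8, T, C2.
Round 2: R5 [C2 & B9 & L6 -> R9]; R12 [T & U2 -> M]. New: R9, M.
Round 3: R2 [M & R9 -> N]. New: N.
Round 4: R1 [N & K8 -> Q6]. New: Q6.
Derived: A7 (round 1), T (round 1), M (round 2). G34 never appears in any round.

G34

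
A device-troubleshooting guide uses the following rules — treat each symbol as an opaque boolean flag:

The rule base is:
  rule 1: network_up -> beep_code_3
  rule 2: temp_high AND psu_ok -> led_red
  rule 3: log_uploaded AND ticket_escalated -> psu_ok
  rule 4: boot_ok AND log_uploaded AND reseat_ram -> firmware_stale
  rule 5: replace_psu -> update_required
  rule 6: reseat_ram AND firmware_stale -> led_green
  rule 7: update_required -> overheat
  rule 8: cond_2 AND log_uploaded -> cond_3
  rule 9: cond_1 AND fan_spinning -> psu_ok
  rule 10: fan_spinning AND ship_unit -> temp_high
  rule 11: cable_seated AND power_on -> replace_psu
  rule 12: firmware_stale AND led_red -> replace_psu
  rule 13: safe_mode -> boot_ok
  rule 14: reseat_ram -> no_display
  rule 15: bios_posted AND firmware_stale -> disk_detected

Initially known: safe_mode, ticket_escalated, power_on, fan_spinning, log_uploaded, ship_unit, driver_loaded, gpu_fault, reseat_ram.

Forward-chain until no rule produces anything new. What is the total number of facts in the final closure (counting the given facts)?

Round 1: rule 3 [log_uploaded AND ticket_escalated -> psu_ok]; rule 10 [fan_spinning AND ship_unit -> temp_high]; rule 13 [safe_mode -> boot_ok]; rule 14 [reseat_ram -> no_display]. New: psu_ok, temp_high, boot_ok, no_display.
Round 2: rule 2 [temp_high AND psu_ok -> led_red]; rule 4 [boot_ok AND log_uploaded AND reseat_ram -> firmware_stale]. New: led_red, firmware_stale.
Round 3: rule 6 [reseat_ram AND firmware_stale -> led_green]; rule 12 [firmware_stale AND led_red -> replace_psu]. New: led_green, replace_psu.
Round 4: rule 5 [replace_psu -> update_required]. New: update_required.
Round 5: rule 7 [update_required -> overheat]. New: overheat.
Closure: {boot_ok, driver_loaded, fan_spinning, firmware_stale, gpu_fault, led_green, led_red, log_uploaded, no_display, overheat, power_on, psu_ok, replace_psu, reseat_ram, safe_mode, ship_unit, temp_high, ticket_escalated, update_required} — 19 facts.

19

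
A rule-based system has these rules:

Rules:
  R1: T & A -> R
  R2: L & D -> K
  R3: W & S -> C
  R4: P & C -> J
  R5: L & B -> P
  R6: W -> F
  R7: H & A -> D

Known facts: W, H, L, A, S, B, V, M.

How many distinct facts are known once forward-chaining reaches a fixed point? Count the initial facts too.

Round 1: R3 [W & S -> C]; R5 [L & B -> P]; R6 [W -> F]; R7 [H & A -> D]. Adds C, P, F, D.
Round 2: R2 [L & D -> K]; R4 [P & C -> J]. Adds K, J.
Closure: {A, B, C, D, F, H, J, K, L, M, P, S, V, W} — 14 facts.

14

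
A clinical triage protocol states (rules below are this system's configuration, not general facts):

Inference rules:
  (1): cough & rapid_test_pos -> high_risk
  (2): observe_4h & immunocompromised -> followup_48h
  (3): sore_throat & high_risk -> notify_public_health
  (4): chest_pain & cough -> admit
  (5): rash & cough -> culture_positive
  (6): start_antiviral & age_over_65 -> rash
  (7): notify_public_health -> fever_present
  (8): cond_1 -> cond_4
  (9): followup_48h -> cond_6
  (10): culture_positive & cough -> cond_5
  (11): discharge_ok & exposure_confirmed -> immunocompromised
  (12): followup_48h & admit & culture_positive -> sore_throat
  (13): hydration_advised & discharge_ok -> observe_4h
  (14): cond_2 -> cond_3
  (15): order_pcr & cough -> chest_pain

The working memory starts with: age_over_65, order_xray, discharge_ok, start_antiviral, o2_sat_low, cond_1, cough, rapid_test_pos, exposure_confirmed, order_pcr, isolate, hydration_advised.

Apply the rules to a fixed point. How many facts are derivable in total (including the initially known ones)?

26

Round 1 fires (1), (6), (8), (11), (13), (15), giving high_risk, rash, cond_4, immunocompromised, observe_4h, chest_pain.
Round 2 fires (2), (4), (5), giving followup_48h, admit, culture_positive.
Round 3 fires (9), (10), (12), giving cond_6, cond_5, sore_throat.
Round 4 fires (3), giving notify_public_health.
Round 5 fires (7), giving fever_present.
Closure: {admit, age_over_65, chest_pain, cond_1, cond_4, cond_5, cond_6, cough, culture_positive, discharge_ok, exposure_confirmed, fever_present, followup_48h, high_risk, hydration_advised, immunocompromised, isolate, notify_public_health, o2_sat_low, observe_4h, order_pcr, order_xray, rapid_test_pos, rash, sore_throat, start_antiviral} — 26 facts.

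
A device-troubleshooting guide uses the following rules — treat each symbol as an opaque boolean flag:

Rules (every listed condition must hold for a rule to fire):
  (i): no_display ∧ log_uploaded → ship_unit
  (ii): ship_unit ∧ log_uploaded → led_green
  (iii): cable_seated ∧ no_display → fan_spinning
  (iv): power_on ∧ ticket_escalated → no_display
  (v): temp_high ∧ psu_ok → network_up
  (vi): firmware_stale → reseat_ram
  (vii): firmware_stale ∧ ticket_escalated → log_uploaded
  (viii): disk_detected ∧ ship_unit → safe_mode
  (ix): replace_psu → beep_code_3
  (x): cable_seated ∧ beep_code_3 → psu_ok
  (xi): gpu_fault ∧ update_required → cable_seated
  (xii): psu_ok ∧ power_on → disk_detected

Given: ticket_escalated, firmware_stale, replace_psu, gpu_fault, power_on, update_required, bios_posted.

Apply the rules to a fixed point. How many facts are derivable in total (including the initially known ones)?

18

Round 1 fires (iv), (vi), (vii), (ix), (xi), giving no_display, reseat_ram, log_uploaded, beep_code_3, cable_seated.
Round 2 fires (i), (iii), (x), giving ship_unit, fan_spinning, psu_ok.
Round 3 fires (ii), (xii), giving led_green, disk_detected.
Round 4 fires (viii), giving safe_mode.
Closure: {beep_code_3, bios_posted, cable_seated, disk_detected, fan_spinning, firmware_stale, gpu_fault, led_green, log_uploaded, no_display, power_on, psu_ok, replace_psu, reseat_ram, safe_mode, ship_unit, ticket_escalated, update_required} — 18 facts.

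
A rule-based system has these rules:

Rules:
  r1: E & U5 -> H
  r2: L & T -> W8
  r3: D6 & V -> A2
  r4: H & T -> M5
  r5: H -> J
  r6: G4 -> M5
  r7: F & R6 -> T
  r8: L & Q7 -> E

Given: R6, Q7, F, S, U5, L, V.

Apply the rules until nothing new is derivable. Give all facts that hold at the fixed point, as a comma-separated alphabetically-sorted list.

Round 1: r7 [F & R6 -> T]; r8 [L & Q7 -> E]. Adds T, E.
Round 2: r1 [E & U5 -> H]; r2 [L & T -> W8]. Adds H, W8.
Round 3: r4 [H & T -> M5]; r5 [H -> J]. Adds M5, J.

E, F, H, J, L, M5, Q7, R6, S, T, U5, V, W8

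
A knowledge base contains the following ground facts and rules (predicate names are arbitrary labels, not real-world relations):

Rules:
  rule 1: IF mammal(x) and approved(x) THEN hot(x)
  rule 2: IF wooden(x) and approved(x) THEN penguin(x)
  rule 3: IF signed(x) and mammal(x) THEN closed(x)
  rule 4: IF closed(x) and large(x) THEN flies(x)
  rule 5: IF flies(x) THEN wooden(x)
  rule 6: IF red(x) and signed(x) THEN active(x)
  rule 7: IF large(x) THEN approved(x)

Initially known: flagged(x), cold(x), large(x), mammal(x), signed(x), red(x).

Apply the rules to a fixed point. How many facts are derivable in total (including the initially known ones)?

13

Round 1: rule 3 [IF signed(x) and mammal(x) THEN closed(x)]; rule 6 [IF red(x) and signed(x) THEN active(x)]; rule 7 [IF large(x) THEN approved(x)]. Adds closed(x), active(x), approved(x).
Round 2: rule 1 [IF mammal(x) and approved(x) THEN hot(x)]; rule 4 [IF closed(x) and large(x) THEN flies(x)]. Adds hot(x), flies(x).
Round 3: rule 5 [IF flies(x) THEN wooden(x)]. Adds wooden(x).
Round 4: rule 2 [IF wooden(x) and approved(x) THEN penguin(x)]. Adds penguin(x).
Closure: {active(x), approved(x), closed(x), cold(x), flagged(x), flies(x), hot(x), large(x), mammal(x), penguin(x), red(x), signed(x), wooden(x)} — 13 facts.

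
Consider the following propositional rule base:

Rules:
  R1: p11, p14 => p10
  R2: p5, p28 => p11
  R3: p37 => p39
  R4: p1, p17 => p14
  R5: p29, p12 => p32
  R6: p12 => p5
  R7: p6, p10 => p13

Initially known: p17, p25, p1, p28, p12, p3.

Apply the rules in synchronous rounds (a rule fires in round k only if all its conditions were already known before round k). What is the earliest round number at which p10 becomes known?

3

Round 1: R4 [p1, p17 => p14]; R6 [p12 => p5]. New: p14, p5.
Round 2: R2 [p5, p28 => p11]. New: p11.
Round 3: R1 [p11, p14 => p10]. New: p10.
p10 first appears in round 3.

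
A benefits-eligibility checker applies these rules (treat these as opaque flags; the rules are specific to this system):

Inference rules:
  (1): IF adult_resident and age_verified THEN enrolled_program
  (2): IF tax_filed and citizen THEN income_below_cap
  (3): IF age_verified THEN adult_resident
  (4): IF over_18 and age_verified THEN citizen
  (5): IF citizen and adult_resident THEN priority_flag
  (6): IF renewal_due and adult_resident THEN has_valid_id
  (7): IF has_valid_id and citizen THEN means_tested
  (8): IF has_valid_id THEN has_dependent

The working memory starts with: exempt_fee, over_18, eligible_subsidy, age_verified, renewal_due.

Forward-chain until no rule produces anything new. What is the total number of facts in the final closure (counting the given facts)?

Round 1: (3) [IF age_verified THEN adult_resident]; (4) [IF over_18 and age_verified THEN citizen]. New: adult_resident, citizen.
Round 2: (1) [IF adult_resident and age_verified THEN enrolled_program]; (5) [IF citizen and adult_resident THEN priority_flag]; (6) [IF renewal_due and adult_resident THEN has_valid_id]. New: enrolled_program, priority_flag, has_valid_id.
Round 3: (7) [IF has_valid_id and citizen THEN means_tested]; (8) [IF has_valid_id THEN has_dependent]. New: means_tested, has_dependent.
Closure: {adult_resident, age_verified, citizen, eligible_subsidy, enrolled_program, exempt_fee, has_dependent, has_valid_id, means_tested, over_18, priority_flag, renewal_due} — 12 facts.

12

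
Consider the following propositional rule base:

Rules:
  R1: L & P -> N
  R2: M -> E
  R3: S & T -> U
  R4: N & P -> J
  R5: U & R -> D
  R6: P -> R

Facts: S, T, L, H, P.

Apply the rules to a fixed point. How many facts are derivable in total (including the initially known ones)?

10

Round 1: R1 [L & P -> N]; R3 [S & T -> U]; R6 [P -> R]. Adds N, U, R.
Round 2: R4 [N & P -> J]; R5 [U & R -> D]. Adds J, D.
Closure: {D, H, J, L, N, P, R, S, T, U} — 10 facts.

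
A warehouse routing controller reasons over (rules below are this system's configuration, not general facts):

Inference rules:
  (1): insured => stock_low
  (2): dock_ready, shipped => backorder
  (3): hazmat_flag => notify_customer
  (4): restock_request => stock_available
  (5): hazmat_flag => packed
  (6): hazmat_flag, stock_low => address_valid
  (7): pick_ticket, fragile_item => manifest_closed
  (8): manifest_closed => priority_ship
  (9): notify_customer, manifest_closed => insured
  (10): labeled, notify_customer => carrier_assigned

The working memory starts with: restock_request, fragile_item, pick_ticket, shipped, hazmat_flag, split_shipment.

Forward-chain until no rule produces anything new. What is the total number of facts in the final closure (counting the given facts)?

14

Round 1: (3) [hazmat_flag => notify_customer]; (4) [restock_request => stock_available]; (5) [hazmat_flag => packed]; (7) [pick_ticket, fragile_item => manifest_closed]. Adds notify_customer, stock_available, packed, manifest_closed.
Round 2: (8) [manifest_closed => priority_ship]; (9) [notify_customer, manifest_closed => insured]. Adds priority_ship, insured.
Round 3: (1) [insured => stock_low]. Adds stock_low.
Round 4: (6) [hazmat_flag, stock_low => address_valid]. Adds address_valid.
Closure: {address_valid, fragile_item, hazmat_flag, insured, manifest_closed, notify_customer, packed, pick_ticket, priority_ship, restock_request, shipped, split_shipment, stock_available, stock_low} — 14 facts.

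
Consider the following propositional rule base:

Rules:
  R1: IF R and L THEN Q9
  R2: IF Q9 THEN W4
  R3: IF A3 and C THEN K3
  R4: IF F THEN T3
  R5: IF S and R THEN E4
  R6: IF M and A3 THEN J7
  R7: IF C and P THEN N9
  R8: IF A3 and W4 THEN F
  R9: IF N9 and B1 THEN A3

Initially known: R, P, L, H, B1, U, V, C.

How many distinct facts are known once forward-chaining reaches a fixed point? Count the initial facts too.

15

[1] R1 [IF R and L THEN Q9]; R7 [IF C and P THEN N9]. ⇒ new: Q9, N9.
[2] R2 [IF Q9 THEN W4]; R9 [IF N9 and B1 THEN A3]. ⇒ new: W4, A3.
[3] R3 [IF A3 and C THEN K3]; R8 [IF A3 and W4 THEN F]. ⇒ new: K3, F.
[4] R4 [IF F THEN T3]. ⇒ new: T3.
Closure: {A3, B1, C, F, H, K3, L, N9, P, Q9, R, T3, U, V, W4} — 15 facts.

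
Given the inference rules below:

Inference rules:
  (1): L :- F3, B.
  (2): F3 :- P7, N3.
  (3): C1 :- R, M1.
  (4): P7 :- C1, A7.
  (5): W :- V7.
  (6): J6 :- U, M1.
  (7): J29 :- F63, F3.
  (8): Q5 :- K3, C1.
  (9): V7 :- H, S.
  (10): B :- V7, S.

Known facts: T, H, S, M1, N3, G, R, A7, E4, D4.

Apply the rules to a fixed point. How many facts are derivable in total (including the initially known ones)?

Round 1: (3) [C1 :- R, M1.]; (9) [V7 :- H, S.]. Adds C1, V7.
Round 2: (4) [P7 :- C1, A7.]; (5) [W :- V7.]; (10) [B :- V7, S.]. Adds P7, W, B.
Round 3: (2) [F3 :- P7, N3.]. Adds F3.
Round 4: (1) [L :- F3, B.]. Adds L.
Closure: {A7, B, C1, D4, E4, F3, G, H, L, M1, N3, P7, R, S, T, V7, W} — 17 facts.

17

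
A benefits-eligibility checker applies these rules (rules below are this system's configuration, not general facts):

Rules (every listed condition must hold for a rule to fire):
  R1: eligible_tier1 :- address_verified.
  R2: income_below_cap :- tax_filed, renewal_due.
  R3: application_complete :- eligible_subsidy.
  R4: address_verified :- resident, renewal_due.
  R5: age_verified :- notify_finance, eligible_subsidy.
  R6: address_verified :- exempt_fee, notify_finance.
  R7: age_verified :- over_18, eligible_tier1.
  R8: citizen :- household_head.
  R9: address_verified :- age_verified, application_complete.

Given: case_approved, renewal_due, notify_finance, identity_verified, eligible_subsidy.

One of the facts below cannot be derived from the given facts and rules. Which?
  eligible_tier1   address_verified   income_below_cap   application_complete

income_below_cap

Round 1: R3 [application_complete :- eligible_subsidy.]; R5 [age_verified :- notify_finance, eligible_subsidy.]. Adds application_complete, age_verified.
Round 2: R9 [address_verified :- age_verified, application_complete.]. Adds address_verified.
Round 3: R1 [eligible_tier1 :- address_verified.]. Adds eligible_tier1.
Derived: eligible_tier1 (round 3), application_complete (round 1), address_verified (round 2). income_below_cap never appears in any round.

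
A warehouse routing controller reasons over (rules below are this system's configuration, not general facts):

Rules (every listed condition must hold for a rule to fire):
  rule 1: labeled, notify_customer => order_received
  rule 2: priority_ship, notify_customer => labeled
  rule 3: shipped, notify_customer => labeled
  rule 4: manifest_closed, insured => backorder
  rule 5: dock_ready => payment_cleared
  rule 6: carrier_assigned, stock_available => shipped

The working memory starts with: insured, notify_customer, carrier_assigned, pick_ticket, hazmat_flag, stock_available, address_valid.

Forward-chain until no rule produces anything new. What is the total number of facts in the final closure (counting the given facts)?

Round 1 fires rule 6, giving shipped.
Round 2 fires rule 3, giving labeled.
Round 3 fires rule 1, giving order_received.
Closure: {address_valid, carrier_assigned, hazmat_flag, insured, labeled, notify_customer, order_received, pick_ticket, shipped, stock_available} — 10 facts.

10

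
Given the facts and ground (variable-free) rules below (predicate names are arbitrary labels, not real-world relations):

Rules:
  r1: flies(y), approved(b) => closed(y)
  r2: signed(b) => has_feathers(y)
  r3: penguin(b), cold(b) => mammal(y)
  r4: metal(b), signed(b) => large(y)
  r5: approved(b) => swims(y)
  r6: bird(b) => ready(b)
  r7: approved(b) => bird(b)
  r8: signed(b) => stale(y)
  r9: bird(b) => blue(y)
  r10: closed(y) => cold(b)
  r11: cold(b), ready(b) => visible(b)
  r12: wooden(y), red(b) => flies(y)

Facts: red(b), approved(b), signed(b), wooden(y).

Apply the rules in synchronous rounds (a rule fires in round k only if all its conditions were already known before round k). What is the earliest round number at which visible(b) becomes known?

4

[1] r2 [signed(b) => has_feathers(y)]; r5 [approved(b) => swims(y)]; r7 [approved(b) => bird(b)]; r8 [signed(b) => stale(y)]; r12 [wooden(y), red(b) => flies(y)]. ⇒ new: has_feathers(y), swims(y), bird(b), stale(y), flies(y).
[2] r1 [flies(y), approved(b) => closed(y)]; r6 [bird(b) => ready(b)]; r9 [bird(b) => blue(y)]. ⇒ new: closed(y), ready(b), blue(y).
[3] r10 [closed(y) => cold(b)]. ⇒ new: cold(b).
[4] r11 [cold(b), ready(b) => visible(b)]. ⇒ new: visible(b).
visible(b) first appears in round 4.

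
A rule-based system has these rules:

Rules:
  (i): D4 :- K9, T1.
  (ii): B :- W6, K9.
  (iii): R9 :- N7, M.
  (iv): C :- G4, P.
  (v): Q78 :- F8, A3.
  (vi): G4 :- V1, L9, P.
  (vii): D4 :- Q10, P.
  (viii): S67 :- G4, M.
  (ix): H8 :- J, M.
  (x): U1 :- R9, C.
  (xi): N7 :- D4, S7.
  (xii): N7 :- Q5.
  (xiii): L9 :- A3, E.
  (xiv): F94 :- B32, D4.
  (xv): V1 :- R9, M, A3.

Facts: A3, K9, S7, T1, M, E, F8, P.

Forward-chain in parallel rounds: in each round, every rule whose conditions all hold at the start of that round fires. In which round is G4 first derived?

5

[1] (i) [D4 :- K9, T1.]; (v) [Q78 :- F8, A3.]; (xiii) [L9 :- A3, E.]. ⇒ new: D4, Q78, L9.
[2] (xi) [N7 :- D4, S7.]. ⇒ new: N7.
[3] (iii) [R9 :- N7, M.]. ⇒ new: R9.
[4] (xv) [V1 :- R9, M, A3.]. ⇒ new: V1.
[5] (vi) [G4 :- V1, L9, P.]. ⇒ new: G4.
G4 first appears in round 5.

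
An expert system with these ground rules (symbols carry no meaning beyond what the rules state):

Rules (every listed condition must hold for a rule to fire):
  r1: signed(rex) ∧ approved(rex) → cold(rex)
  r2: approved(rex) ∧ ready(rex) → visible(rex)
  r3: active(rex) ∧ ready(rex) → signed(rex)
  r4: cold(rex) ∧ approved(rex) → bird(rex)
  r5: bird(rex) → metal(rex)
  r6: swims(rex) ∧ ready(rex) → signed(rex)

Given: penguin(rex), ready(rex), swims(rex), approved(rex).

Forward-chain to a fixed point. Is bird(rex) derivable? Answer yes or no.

[1] r2 [approved(rex) ∧ ready(rex) → visible(rex)]; r6 [swims(rex) ∧ ready(rex) → signed(rex)]. ⇒ new: visible(rex), signed(rex).
[2] r1 [signed(rex) ∧ approved(rex) → cold(rex)]. ⇒ new: cold(rex).
[3] r4 [cold(rex) ∧ approved(rex) → bird(rex)]. ⇒ new: bird(rex).
[4] r5 [bird(rex) → metal(rex)]. ⇒ new: metal(rex).
bird(rex) appears in round 3, so it is derivable.

yes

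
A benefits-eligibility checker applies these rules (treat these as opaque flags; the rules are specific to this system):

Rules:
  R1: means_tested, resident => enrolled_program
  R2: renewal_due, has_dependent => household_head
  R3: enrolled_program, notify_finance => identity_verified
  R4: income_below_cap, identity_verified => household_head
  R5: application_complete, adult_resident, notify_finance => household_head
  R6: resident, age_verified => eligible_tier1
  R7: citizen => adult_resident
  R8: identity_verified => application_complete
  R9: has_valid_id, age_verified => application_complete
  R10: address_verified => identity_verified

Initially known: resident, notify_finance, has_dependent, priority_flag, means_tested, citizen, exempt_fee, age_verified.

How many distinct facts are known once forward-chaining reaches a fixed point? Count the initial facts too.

14

[1] R1 [means_tested, resident => enrolled_program]; R6 [resident, age_verified => eligible_tier1]; R7 [citizen => adult_resident]. ⇒ new: enrolled_program, eligible_tier1, adult_resident.
[2] R3 [enrolled_program, notify_finance => identity_verified]. ⇒ new: identity_verified.
[3] R8 [identity_verified => application_complete]. ⇒ new: application_complete.
[4] R5 [application_complete, adult_resident, notify_finance => household_head]. ⇒ new: household_head.
Closure: {adult_resident, age_verified, application_complete, citizen, eligible_tier1, enrolled_program, exempt_fee, has_dependent, household_head, identity_verified, means_tested, notify_finance, priority_flag, resident} — 14 facts.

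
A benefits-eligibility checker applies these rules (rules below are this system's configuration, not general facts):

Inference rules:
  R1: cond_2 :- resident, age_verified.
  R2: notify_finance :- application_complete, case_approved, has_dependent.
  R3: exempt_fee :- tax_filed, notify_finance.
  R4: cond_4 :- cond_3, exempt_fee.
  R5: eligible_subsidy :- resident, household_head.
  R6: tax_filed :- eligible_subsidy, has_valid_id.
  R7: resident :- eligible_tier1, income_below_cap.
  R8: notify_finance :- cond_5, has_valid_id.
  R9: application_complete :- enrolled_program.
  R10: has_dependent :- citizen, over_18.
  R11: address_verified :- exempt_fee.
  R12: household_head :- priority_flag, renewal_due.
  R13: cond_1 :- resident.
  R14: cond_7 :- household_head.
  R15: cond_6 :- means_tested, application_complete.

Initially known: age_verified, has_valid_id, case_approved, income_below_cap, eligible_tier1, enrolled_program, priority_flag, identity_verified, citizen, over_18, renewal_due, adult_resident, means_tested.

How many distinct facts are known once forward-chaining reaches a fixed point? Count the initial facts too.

26

Round 1 fires R7, R9, R10, R12, giving resident, application_complete, has_dependent, household_head.
Round 2 fires R1, R2, R5, R13, R14, R15, giving cond_2, notify_finance, eligible_subsidy, cond_1, cond_7, cond_6.
Round 3 fires R6, giving tax_filed.
Round 4 fires R3, giving exempt_fee.
Round 5 fires R11, giving address_verified.
Closure: {address_verified, adult_resident, age_verified, application_complete, case_approved, citizen, cond_1, cond_2, cond_6, cond_7, eligible_subsidy, eligible_tier1, enrolled_program, exempt_fee, has_dependent, has_valid_id, household_head, identity_verified, income_below_cap, means_tested, notify_finance, over_18, priority_flag, renewal_due, resident, tax_filed} — 26 facts.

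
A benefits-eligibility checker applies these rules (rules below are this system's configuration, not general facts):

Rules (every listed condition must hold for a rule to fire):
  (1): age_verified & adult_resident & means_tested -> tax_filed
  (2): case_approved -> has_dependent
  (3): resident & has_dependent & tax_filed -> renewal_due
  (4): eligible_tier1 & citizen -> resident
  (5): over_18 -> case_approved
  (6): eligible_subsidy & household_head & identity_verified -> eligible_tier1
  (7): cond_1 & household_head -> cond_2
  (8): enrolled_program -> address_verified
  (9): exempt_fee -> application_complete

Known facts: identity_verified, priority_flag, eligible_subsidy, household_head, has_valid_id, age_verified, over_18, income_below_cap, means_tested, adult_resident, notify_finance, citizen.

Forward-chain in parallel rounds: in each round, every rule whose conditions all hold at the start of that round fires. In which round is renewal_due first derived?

3

Round 1 — (1), (5), (6), derive tax_filed, case_approved, eligible_tier1.
Round 2 — (2), (4), derive has_dependent, resident.
Round 3 — (3), derive renewal_due.
renewal_due first appears in round 3.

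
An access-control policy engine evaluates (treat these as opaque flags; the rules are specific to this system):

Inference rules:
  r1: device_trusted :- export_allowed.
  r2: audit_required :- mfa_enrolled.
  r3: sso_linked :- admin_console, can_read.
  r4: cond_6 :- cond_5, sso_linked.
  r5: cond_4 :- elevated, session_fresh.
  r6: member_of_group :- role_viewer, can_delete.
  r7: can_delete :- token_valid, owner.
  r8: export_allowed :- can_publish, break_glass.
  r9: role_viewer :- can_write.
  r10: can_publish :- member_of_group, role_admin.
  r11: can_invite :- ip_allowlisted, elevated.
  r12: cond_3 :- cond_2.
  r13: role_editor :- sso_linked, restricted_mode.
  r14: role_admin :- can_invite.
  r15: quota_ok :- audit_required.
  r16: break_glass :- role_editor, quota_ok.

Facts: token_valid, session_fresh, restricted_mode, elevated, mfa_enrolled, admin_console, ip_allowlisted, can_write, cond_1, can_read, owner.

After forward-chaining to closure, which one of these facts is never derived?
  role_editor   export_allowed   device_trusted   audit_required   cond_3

cond_3

[1] r2 [audit_required :- mfa_enrolled.]; r3 [sso_linked :- admin_console, can_read.]; r5 [cond_4 :- elevated, session_fresh.]; r7 [can_delete :- token_valid, owner.]; r9 [role_viewer :- can_write.]; r11 [can_invite :- ip_allowlisted, elevated.]. ⇒ new: audit_required, sso_linked, cond_4, can_delete, role_viewer, can_invite.
[2] r6 [member_of_group :- role_viewer, can_delete.]; r13 [role_editor :- sso_linked, restricted_mode.]; r14 [role_admin :- can_invite.]; r15 [quota_ok :- audit_required.]. ⇒ new: member_of_group, role_editor, role_admin, quota_ok.
[3] r10 [can_publish :- member_of_group, role_admin.]; r16 [break_glass :- role_editor, quota_ok.]. ⇒ new: can_publish, break_glass.
[4] r8 [export_allowed :- can_publish, break_glass.]. ⇒ new: export_allowed.
[5] r1 [device_trusted :- export_allowed.]. ⇒ new: device_trusted.
Derived: export_allowed (round 4), role_editor (round 2), audit_required (round 1), device_trusted (round 5). cond_3 never appears in any round.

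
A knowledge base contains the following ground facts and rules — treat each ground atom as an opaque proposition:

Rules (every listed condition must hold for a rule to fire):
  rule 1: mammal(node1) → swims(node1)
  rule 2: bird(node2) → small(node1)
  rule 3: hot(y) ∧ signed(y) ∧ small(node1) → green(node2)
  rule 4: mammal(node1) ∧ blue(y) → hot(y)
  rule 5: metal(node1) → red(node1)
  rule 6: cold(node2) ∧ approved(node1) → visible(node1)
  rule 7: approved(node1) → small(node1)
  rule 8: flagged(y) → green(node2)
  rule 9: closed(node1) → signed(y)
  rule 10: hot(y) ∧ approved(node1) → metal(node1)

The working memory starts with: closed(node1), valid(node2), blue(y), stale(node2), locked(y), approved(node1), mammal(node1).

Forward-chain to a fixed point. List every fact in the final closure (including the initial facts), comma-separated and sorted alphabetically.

approved(node1), blue(y), closed(node1), green(node2), hot(y), locked(y), mammal(node1), metal(node1), red(node1), signed(y), small(node1), stale(node2), swims(node1), valid(node2)

Round 1: rule 1 [mammal(node1) → swims(node1)]; rule 4 [mammal(node1) ∧ blue(y) → hot(y)]; rule 7 [approved(node1) → small(node1)]; rule 9 [closed(node1) → signed(y)]. New: swims(node1), hot(y), small(node1), signed(y).
Round 2: rule 3 [hot(y) ∧ signed(y) ∧ small(node1) → green(node2)]; rule 10 [hot(y) ∧ approved(node1) → metal(node1)]. New: green(node2), metal(node1).
Round 3: rule 5 [metal(node1) → red(node1)]. New: red(node1).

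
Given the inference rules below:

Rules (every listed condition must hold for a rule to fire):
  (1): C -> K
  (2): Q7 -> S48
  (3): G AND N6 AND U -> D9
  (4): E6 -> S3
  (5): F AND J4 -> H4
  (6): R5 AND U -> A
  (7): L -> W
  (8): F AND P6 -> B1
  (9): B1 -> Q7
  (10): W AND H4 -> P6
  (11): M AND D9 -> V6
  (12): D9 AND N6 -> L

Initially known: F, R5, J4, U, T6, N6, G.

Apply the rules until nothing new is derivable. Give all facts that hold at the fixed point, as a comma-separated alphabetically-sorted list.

A, B1, D9, F, G, H4, J4, L, N6, P6, Q7, R5, S48, T6, U, W

Round 1 — (3), (5), (6), derive D9, H4, A.
Round 2 — (12), derive L.
Round 3 — (7), derive W.
Round 4 — (10), derive P6.
Round 5 — (8), derive B1.
Round 6 — (9), derive Q7.
Round 7 — (2), derive S48.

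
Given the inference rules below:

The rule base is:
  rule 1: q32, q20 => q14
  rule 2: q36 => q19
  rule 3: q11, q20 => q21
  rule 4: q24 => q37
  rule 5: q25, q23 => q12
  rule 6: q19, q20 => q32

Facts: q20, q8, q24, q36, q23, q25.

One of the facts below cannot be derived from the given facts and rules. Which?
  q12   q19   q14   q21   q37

q21

Round 1 — rule 2, rule 4, rule 5, derive q19, q37, q12.
Round 2 — rule 6, derive q32.
Round 3 — rule 1, derive q14.
Derived: q14 (round 3), q12 (round 1), q19 (round 1), q37 (round 1). q21 never appears in any round.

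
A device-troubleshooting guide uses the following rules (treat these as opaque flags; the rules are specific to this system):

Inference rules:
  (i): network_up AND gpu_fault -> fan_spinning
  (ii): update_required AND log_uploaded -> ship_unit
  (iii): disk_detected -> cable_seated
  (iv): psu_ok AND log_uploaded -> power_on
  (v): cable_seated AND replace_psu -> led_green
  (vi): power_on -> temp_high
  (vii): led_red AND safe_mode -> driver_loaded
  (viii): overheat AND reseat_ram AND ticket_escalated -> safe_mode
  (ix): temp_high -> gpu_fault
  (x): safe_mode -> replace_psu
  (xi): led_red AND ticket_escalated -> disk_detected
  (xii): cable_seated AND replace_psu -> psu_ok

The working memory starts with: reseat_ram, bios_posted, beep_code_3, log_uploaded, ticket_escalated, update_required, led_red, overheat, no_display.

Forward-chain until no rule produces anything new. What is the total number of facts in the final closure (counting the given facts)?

Round 1 fires (ii), (viii), (xi), giving ship_unit, safe_mode, disk_detected.
Round 2 fires (iii), (vii), (x), giving cable_seated, driver_loaded, replace_psu.
Round 3 fires (v), (xii), giving led_green, psu_ok.
Round 4 fires (iv), giving power_on.
Round 5 fires (vi), giving temp_high.
Round 6 fires (ix), giving gpu_fault.
Closure: {beep_code_3, bios_posted, cable_seated, disk_detected, driver_loaded, gpu_fault, led_green, led_red, log_uploaded, no_display, overheat, power_on, psu_ok, replace_psu, reseat_ram, safe_mode, ship_unit, temp_high, ticket_escalated, update_required} — 20 facts.

20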